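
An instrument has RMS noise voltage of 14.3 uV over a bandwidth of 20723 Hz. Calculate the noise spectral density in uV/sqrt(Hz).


Noise spectral density = Vrms / sqrt(BW).
NSD = 14.3 / sqrt(20723)
NSD = 14.3 / 143.9549
NSD = 0.0993 uV/sqrt(Hz)

0.0993 uV/sqrt(Hz)


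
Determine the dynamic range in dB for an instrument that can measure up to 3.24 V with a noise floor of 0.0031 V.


Dynamic range = 20 * log10(Vmax / Vnoise).
DR = 20 * log10(3.24 / 0.0031)
DR = 20 * log10(1045.16)
DR = 60.38 dB

60.38 dB


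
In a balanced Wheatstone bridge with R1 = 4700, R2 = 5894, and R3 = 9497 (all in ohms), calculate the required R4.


At balance: R1*R4 = R2*R3, so R4 = R2*R3/R1.
R4 = 5894 * 9497 / 4700
R4 = 55975318 / 4700
R4 = 11909.64 ohm

11909.64 ohm


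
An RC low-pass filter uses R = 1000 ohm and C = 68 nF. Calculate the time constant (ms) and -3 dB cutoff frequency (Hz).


Time constant: tau = R * C.
tau = 1000 * 6.80e-08 = 6.8e-05 s
tau = 0.068 ms
Cutoff frequency: fc = 1 / (2*pi*R*C).
fc = 1 / (2*pi*6.8e-05) = 2340.51 Hz

tau = 0.068 ms, fc = 2340.51 Hz


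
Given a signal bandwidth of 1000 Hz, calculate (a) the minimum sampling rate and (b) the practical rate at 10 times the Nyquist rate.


By Nyquist theorem, fs_min = 2 * fmax.
fs_min = 2 * 1000 = 2000 Hz
Practical rate = 10 * fs_min = 10 * 2000 = 20000 Hz

fs_min = 2000 Hz, fs_practical = 20000 Hz


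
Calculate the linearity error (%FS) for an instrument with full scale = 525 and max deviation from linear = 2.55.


Linearity error = (max deviation / full scale) * 100%.
Linearity = (2.55 / 525) * 100
Linearity = 0.486 %FS

0.486 %FS


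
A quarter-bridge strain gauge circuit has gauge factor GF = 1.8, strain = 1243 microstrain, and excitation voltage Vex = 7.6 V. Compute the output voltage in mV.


Quarter bridge output: Vout = (GF * epsilon * Vex) / 4.
Vout = (1.8 * 1243e-6 * 7.6) / 4
Vout = 0.01700424 / 4 V
Vout = 0.00425106 V = 4.2511 mV

4.2511 mV


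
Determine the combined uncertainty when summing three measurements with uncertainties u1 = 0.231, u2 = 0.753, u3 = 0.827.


For a sum of independent quantities, uc = sqrt(u1^2 + u2^2 + u3^2).
uc = sqrt(0.231^2 + 0.753^2 + 0.827^2)
uc = sqrt(0.053361 + 0.567009 + 0.683929)
uc = 1.1421

1.1421


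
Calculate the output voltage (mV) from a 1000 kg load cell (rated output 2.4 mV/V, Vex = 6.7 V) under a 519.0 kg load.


Vout = rated_output * Vex * (load / capacity).
Vout = 2.4 * 6.7 * (519.0 / 1000)
Vout = 2.4 * 6.7 * 0.519
Vout = 8.346 mV

8.346 mV


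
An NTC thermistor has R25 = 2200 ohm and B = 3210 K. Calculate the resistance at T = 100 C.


NTC thermistor equation: Rt = R25 * exp(B * (1/T - 1/T25)).
T in Kelvin: 373.15 K, T25 = 298.15 K
1/T - 1/T25 = 1/373.15 - 1/298.15 = -0.00067413
B * (1/T - 1/T25) = 3210 * -0.00067413 = -2.164
Rt = 2200 * exp(-2.164) = 252.7 ohm

252.7 ohm


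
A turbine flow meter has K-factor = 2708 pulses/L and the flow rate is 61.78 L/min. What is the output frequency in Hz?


Frequency = K * Q / 60 (converting L/min to L/s).
f = 2708 * 61.78 / 60
f = 167300.24 / 60
f = 2788.34 Hz

2788.34 Hz


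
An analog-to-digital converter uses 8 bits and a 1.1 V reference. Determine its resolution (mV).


The resolution (LSB) of an ADC is Vref / 2^n.
LSB = 1.1 / 2^8
LSB = 1.1 / 256
LSB = 0.00429688 V = 4.296875 mV

4.296875 mV


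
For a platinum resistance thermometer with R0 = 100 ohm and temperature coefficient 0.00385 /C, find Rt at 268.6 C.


The RTD equation: Rt = R0 * (1 + alpha * T).
Rt = 100 * (1 + 0.00385 * 268.6)
Rt = 100 * (1 + 1.03411)
Rt = 100 * 2.03411
Rt = 203.411 ohm

203.411 ohm


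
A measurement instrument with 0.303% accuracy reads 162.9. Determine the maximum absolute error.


Absolute error = (accuracy% / 100) * reading.
Error = (0.303 / 100) * 162.9
Error = 0.00303 * 162.9
Error = 0.4936

0.4936


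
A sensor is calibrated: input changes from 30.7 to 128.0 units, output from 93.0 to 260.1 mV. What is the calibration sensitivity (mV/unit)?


Sensitivity = (y2 - y1) / (x2 - x1).
S = (260.1 - 93.0) / (128.0 - 30.7)
S = 167.1 / 97.3
S = 1.7174 mV/unit

1.7174 mV/unit


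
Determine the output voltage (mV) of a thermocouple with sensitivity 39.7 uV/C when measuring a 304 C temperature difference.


The thermocouple output V = sensitivity * dT.
V = 39.7 uV/C * 304 C
V = 12068.8 uV
V = 12.069 mV

12.069 mV


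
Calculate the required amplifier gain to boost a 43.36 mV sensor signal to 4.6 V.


Gain = Vout / Vin (converting to same units).
G = 4.6 V / 43.36 mV
G = 4600.0 mV / 43.36 mV
G = 106.09

106.09


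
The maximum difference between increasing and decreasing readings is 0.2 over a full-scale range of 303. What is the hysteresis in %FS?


Hysteresis = (max difference / full scale) * 100%.
H = (0.2 / 303) * 100
H = 0.066 %FS

0.066 %FS


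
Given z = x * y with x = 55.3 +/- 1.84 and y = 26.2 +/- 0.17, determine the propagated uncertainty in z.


For a product z = x*y, the relative uncertainty is:
uz/z = sqrt((ux/x)^2 + (uy/y)^2)
Relative uncertainties: ux/x = 1.84/55.3 = 0.033273
uy/y = 0.17/26.2 = 0.006489
z = 55.3 * 26.2 = 1448.9
uz = 1448.9 * sqrt(0.033273^2 + 0.006489^2) = 49.116

49.116


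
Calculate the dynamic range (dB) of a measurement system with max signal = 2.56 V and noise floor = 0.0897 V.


Dynamic range = 20 * log10(Vmax / Vnoise).
DR = 20 * log10(2.56 / 0.0897)
DR = 20 * log10(28.54)
DR = 29.11 dB

29.11 dB


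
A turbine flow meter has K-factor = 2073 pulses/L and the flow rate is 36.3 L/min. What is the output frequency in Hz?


Frequency = K * Q / 60 (converting L/min to L/s).
f = 2073 * 36.3 / 60
f = 75249.9 / 60
f = 1254.16 Hz

1254.16 Hz


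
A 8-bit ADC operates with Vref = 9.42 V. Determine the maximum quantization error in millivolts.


The maximum quantization error is +/- LSB/2.
LSB = Vref / 2^n = 9.42 / 256 = 0.03679687 V
Max error = LSB / 2 = 0.03679687 / 2 = 0.01839844 V
Max error = 18.3984 mV

18.3984 mV


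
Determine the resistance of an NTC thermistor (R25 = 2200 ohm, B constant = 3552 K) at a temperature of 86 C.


NTC thermistor equation: Rt = R25 * exp(B * (1/T - 1/T25)).
T in Kelvin: 359.15 K, T25 = 298.15 K
1/T - 1/T25 = 1/359.15 - 1/298.15 = -0.00056966
B * (1/T - 1/T25) = 3552 * -0.00056966 = -2.0234
Rt = 2200 * exp(-2.0234) = 290.8 ohm

290.8 ohm


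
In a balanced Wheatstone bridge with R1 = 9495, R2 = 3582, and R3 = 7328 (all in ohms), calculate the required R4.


At balance: R1*R4 = R2*R3, so R4 = R2*R3/R1.
R4 = 3582 * 7328 / 9495
R4 = 26248896 / 9495
R4 = 2764.5 ohm

2764.5 ohm


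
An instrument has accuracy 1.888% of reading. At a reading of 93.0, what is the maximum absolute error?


Absolute error = (accuracy% / 100) * reading.
Error = (1.888 / 100) * 93.0
Error = 0.01888 * 93.0
Error = 1.7558

1.7558


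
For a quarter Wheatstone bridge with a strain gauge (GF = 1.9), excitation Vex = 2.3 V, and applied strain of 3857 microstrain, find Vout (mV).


Quarter bridge output: Vout = (GF * epsilon * Vex) / 4.
Vout = (1.9 * 3857e-6 * 2.3) / 4
Vout = 0.01685509 / 4 V
Vout = 0.00421377 V = 4.2138 mV

4.2138 mV


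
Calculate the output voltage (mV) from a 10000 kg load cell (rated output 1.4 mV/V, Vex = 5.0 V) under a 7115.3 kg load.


Vout = rated_output * Vex * (load / capacity).
Vout = 1.4 * 5.0 * (7115.3 / 10000)
Vout = 1.4 * 5.0 * 0.71153
Vout = 4.981 mV

4.981 mV


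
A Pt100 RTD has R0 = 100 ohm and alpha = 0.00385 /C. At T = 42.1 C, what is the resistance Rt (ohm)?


The RTD equation: Rt = R0 * (1 + alpha * T).
Rt = 100 * (1 + 0.00385 * 42.1)
Rt = 100 * (1 + 0.162085)
Rt = 100 * 1.162085
Rt = 116.209 ohm

116.209 ohm


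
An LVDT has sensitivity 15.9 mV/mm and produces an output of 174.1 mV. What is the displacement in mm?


Displacement = Vout / sensitivity.
d = 174.1 / 15.9
d = 10.95 mm

10.95 mm


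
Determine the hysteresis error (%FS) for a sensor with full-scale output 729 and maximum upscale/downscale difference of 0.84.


Hysteresis = (max difference / full scale) * 100%.
H = (0.84 / 729) * 100
H = 0.115 %FS

0.115 %FS


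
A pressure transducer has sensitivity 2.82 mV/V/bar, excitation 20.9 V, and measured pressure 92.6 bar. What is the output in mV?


Output = sensitivity * Vex * P.
Vout = 2.82 * 20.9 * 92.6
Vout = 58.938 * 92.6
Vout = 5457.66 mV

5457.66 mV


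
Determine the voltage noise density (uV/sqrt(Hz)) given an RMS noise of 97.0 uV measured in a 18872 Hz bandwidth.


Noise spectral density = Vrms / sqrt(BW).
NSD = 97.0 / sqrt(18872)
NSD = 97.0 / 137.3754
NSD = 0.7061 uV/sqrt(Hz)

0.7061 uV/sqrt(Hz)


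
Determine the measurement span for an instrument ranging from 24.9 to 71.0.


Span = upper range - lower range.
Span = 71.0 - (24.9)
Span = 46.1

46.1


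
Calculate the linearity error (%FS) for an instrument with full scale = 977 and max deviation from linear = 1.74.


Linearity error = (max deviation / full scale) * 100%.
Linearity = (1.74 / 977) * 100
Linearity = 0.178 %FS

0.178 %FS


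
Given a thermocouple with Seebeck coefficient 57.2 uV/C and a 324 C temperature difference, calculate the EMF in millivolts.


The thermocouple output V = sensitivity * dT.
V = 57.2 uV/C * 324 C
V = 18532.8 uV
V = 18.533 mV

18.533 mV


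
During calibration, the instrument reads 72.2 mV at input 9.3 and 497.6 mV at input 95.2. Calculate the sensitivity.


Sensitivity = (y2 - y1) / (x2 - x1).
S = (497.6 - 72.2) / (95.2 - 9.3)
S = 425.4 / 85.9
S = 4.9523 mV/unit

4.9523 mV/unit


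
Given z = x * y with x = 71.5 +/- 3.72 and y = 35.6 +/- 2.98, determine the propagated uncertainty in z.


For a product z = x*y, the relative uncertainty is:
uz/z = sqrt((ux/x)^2 + (uy/y)^2)
Relative uncertainties: ux/x = 3.72/71.5 = 0.052028
uy/y = 2.98/35.6 = 0.083708
z = 71.5 * 35.6 = 2545.4
uz = 2545.4 * sqrt(0.052028^2 + 0.083708^2) = 250.873

250.873


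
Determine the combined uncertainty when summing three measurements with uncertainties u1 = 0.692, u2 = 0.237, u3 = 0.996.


For a sum of independent quantities, uc = sqrt(u1^2 + u2^2 + u3^2).
uc = sqrt(0.692^2 + 0.237^2 + 0.996^2)
uc = sqrt(0.478864 + 0.056169 + 0.992016)
uc = 1.2357

1.2357


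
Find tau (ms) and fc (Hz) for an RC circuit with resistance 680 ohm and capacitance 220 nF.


Time constant: tau = R * C.
tau = 680 * 2.20e-07 = 0.0001496 s
tau = 0.1496 ms
Cutoff frequency: fc = 1 / (2*pi*R*C).
fc = 1 / (2*pi*0.0001496) = 1063.87 Hz

tau = 0.1496 ms, fc = 1063.87 Hz


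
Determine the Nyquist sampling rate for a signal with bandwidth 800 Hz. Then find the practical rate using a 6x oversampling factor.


By Nyquist theorem, fs_min = 2 * fmax.
fs_min = 2 * 800 = 1600 Hz
Practical rate = 6 * fs_min = 6 * 1600 = 9600 Hz

fs_min = 1600 Hz, fs_practical = 9600 Hz


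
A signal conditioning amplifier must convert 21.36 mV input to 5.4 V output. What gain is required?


Gain = Vout / Vin (converting to same units).
G = 5.4 V / 21.36 mV
G = 5400.0 mV / 21.36 mV
G = 252.81

252.81


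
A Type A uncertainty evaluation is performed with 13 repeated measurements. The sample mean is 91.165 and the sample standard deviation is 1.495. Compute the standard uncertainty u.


The standard uncertainty for Type A evaluation is u = s / sqrt(n).
u = 1.495 / sqrt(13)
u = 1.495 / 3.6056
u = 0.4146

0.4146


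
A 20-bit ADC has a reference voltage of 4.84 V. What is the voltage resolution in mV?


The resolution (LSB) of an ADC is Vref / 2^n.
LSB = 4.84 / 2^20
LSB = 4.84 / 1048576
LSB = 4.62e-06 V = 0.00461578 mV

0.00461578 mV


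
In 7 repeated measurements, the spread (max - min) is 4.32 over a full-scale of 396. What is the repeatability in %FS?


Repeatability = (spread / full scale) * 100%.
R = (4.32 / 396) * 100
R = 1.091 %FS

1.091 %FS


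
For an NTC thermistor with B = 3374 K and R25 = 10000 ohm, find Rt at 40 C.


NTC thermistor equation: Rt = R25 * exp(B * (1/T - 1/T25)).
T in Kelvin: 313.15 K, T25 = 298.15 K
1/T - 1/T25 = 1/313.15 - 1/298.15 = -0.00016066
B * (1/T - 1/T25) = 3374 * -0.00016066 = -0.5421
Rt = 10000 * exp(-0.5421) = 5815.5 ohm

5815.5 ohm


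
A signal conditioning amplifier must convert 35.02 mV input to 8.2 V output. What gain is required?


Gain = Vout / Vin (converting to same units).
G = 8.2 V / 35.02 mV
G = 8200.0 mV / 35.02 mV
G = 234.15

234.15


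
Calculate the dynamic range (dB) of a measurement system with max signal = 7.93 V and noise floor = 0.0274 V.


Dynamic range = 20 * log10(Vmax / Vnoise).
DR = 20 * log10(7.93 / 0.0274)
DR = 20 * log10(289.42)
DR = 49.23 dB

49.23 dB


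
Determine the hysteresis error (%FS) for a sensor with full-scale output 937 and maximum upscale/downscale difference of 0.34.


Hysteresis = (max difference / full scale) * 100%.
H = (0.34 / 937) * 100
H = 0.036 %FS

0.036 %FS


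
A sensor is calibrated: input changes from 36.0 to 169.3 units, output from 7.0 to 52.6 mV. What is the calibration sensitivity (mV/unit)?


Sensitivity = (y2 - y1) / (x2 - x1).
S = (52.6 - 7.0) / (169.3 - 36.0)
S = 45.6 / 133.3
S = 0.3421 mV/unit

0.3421 mV/unit


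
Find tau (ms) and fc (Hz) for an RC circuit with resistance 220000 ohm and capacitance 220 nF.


Time constant: tau = R * C.
tau = 220000 * 2.20e-07 = 0.0484 s
tau = 48.4 ms
Cutoff frequency: fc = 1 / (2*pi*R*C).
fc = 1 / (2*pi*0.0484) = 3.29 Hz

tau = 48.4 ms, fc = 3.29 Hz


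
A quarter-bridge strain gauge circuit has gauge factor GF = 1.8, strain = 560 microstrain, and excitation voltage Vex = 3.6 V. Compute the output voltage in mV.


Quarter bridge output: Vout = (GF * epsilon * Vex) / 4.
Vout = (1.8 * 560e-6 * 3.6) / 4
Vout = 0.0036288 / 4 V
Vout = 0.0009072 V = 0.9072 mV

0.9072 mV


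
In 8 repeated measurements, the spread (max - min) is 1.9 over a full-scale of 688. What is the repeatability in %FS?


Repeatability = (spread / full scale) * 100%.
R = (1.9 / 688) * 100
R = 0.276 %FS

0.276 %FS


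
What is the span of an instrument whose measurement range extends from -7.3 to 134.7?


Span = upper range - lower range.
Span = 134.7 - (-7.3)
Span = 142.0

142.0


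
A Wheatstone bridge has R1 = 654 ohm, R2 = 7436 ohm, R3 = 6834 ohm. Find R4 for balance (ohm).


At balance: R1*R4 = R2*R3, so R4 = R2*R3/R1.
R4 = 7436 * 6834 / 654
R4 = 50817624 / 654
R4 = 77702.79 ohm

77702.79 ohm


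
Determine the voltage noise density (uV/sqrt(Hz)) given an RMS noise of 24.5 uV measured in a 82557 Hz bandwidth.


Noise spectral density = Vrms / sqrt(BW).
NSD = 24.5 / sqrt(82557)
NSD = 24.5 / 287.3273
NSD = 0.0853 uV/sqrt(Hz)

0.0853 uV/sqrt(Hz)


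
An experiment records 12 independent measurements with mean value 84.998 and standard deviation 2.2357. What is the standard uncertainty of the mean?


The standard uncertainty for Type A evaluation is u = s / sqrt(n).
u = 2.2357 / sqrt(12)
u = 2.2357 / 3.4641
u = 0.6454

0.6454


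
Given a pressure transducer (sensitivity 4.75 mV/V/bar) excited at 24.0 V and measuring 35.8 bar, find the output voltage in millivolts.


Output = sensitivity * Vex * P.
Vout = 4.75 * 24.0 * 35.8
Vout = 114.0 * 35.8
Vout = 4081.2 mV

4081.2 mV


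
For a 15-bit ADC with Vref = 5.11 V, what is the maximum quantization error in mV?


The maximum quantization error is +/- LSB/2.
LSB = Vref / 2^n = 5.11 / 32768 = 0.00015594 V
Max error = LSB / 2 = 0.00015594 / 2 = 7.797e-05 V
Max error = 0.078 mV

0.078 mV


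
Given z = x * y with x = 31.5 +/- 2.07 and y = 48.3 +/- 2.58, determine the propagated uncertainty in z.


For a product z = x*y, the relative uncertainty is:
uz/z = sqrt((ux/x)^2 + (uy/y)^2)
Relative uncertainties: ux/x = 2.07/31.5 = 0.065714
uy/y = 2.58/48.3 = 0.053416
z = 31.5 * 48.3 = 1521.4
uz = 1521.4 * sqrt(0.065714^2 + 0.053416^2) = 128.845

128.845


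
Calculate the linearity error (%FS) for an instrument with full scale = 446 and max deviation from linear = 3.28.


Linearity error = (max deviation / full scale) * 100%.
Linearity = (3.28 / 446) * 100
Linearity = 0.735 %FS

0.735 %FS


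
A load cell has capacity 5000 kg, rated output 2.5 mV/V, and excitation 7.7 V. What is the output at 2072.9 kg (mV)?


Vout = rated_output * Vex * (load / capacity).
Vout = 2.5 * 7.7 * (2072.9 / 5000)
Vout = 2.5 * 7.7 * 0.41458
Vout = 7.981 mV

7.981 mV


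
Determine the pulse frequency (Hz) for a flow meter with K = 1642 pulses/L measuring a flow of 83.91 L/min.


Frequency = K * Q / 60 (converting L/min to L/s).
f = 1642 * 83.91 / 60
f = 137780.22 / 60
f = 2296.34 Hz

2296.34 Hz


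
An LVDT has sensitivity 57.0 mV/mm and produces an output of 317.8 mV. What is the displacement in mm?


Displacement = Vout / sensitivity.
d = 317.8 / 57.0
d = 5.575 mm

5.575 mm


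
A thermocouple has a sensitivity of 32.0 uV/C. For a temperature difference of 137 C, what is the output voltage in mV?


The thermocouple output V = sensitivity * dT.
V = 32.0 uV/C * 137 C
V = 4384.0 uV
V = 4.384 mV

4.384 mV


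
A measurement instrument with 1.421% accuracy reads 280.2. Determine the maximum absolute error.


Absolute error = (accuracy% / 100) * reading.
Error = (1.421 / 100) * 280.2
Error = 0.01421 * 280.2
Error = 3.9816

3.9816


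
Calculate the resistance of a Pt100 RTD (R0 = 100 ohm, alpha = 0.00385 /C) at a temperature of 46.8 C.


The RTD equation: Rt = R0 * (1 + alpha * T).
Rt = 100 * (1 + 0.00385 * 46.8)
Rt = 100 * (1 + 0.18018)
Rt = 100 * 1.18018
Rt = 118.018 ohm

118.018 ohm


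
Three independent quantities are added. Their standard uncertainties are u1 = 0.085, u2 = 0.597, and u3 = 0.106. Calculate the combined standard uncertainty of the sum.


For a sum of independent quantities, uc = sqrt(u1^2 + u2^2 + u3^2).
uc = sqrt(0.085^2 + 0.597^2 + 0.106^2)
uc = sqrt(0.007225 + 0.356409 + 0.011236)
uc = 0.6123

0.6123


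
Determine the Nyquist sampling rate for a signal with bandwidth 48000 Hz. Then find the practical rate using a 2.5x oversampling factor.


By Nyquist theorem, fs_min = 2 * fmax.
fs_min = 2 * 48000 = 96000 Hz
Practical rate = 2.5 * fs_min = 2.5 * 96000 = 240000 Hz

fs_min = 96000 Hz, fs_practical = 240000 Hz


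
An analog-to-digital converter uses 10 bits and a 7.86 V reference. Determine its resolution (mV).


The resolution (LSB) of an ADC is Vref / 2^n.
LSB = 7.86 / 2^10
LSB = 7.86 / 1024
LSB = 0.00767578 V = 7.67578125 mV

7.67578125 mV


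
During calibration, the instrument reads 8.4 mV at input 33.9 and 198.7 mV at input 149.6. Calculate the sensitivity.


Sensitivity = (y2 - y1) / (x2 - x1).
S = (198.7 - 8.4) / (149.6 - 33.9)
S = 190.3 / 115.7
S = 1.6448 mV/unit

1.6448 mV/unit


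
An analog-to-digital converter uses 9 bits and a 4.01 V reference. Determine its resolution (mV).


The resolution (LSB) of an ADC is Vref / 2^n.
LSB = 4.01 / 2^9
LSB = 4.01 / 512
LSB = 0.00783203 V = 7.83203125 mV

7.83203125 mV


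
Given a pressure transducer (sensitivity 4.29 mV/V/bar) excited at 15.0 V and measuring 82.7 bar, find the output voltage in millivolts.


Output = sensitivity * Vex * P.
Vout = 4.29 * 15.0 * 82.7
Vout = 64.35 * 82.7
Vout = 5321.74 mV

5321.74 mV


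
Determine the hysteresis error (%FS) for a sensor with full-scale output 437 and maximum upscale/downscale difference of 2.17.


Hysteresis = (max difference / full scale) * 100%.
H = (2.17 / 437) * 100
H = 0.497 %FS

0.497 %FS


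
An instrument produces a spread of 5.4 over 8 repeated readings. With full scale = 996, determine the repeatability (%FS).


Repeatability = (spread / full scale) * 100%.
R = (5.4 / 996) * 100
R = 0.542 %FS

0.542 %FS


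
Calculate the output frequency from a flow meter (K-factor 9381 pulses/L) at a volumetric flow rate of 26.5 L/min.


Frequency = K * Q / 60 (converting L/min to L/s).
f = 9381 * 26.5 / 60
f = 248596.5 / 60
f = 4143.27 Hz

4143.27 Hz


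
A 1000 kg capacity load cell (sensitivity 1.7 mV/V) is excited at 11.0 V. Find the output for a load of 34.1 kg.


Vout = rated_output * Vex * (load / capacity).
Vout = 1.7 * 11.0 * (34.1 / 1000)
Vout = 1.7 * 11.0 * 0.0341
Vout = 0.638 mV

0.638 mV


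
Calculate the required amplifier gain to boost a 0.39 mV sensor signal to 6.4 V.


Gain = Vout / Vin (converting to same units).
G = 6.4 V / 0.39 mV
G = 6400.0 mV / 0.39 mV
G = 16410.26

16410.26


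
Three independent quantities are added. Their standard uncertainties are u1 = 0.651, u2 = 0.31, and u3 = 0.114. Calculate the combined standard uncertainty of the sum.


For a sum of independent quantities, uc = sqrt(u1^2 + u2^2 + u3^2).
uc = sqrt(0.651^2 + 0.31^2 + 0.114^2)
uc = sqrt(0.423801 + 0.0961 + 0.012996)
uc = 0.73

0.73


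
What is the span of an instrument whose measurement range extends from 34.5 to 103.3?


Span = upper range - lower range.
Span = 103.3 - (34.5)
Span = 68.8

68.8


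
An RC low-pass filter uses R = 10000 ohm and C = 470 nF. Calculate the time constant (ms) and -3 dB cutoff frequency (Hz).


Time constant: tau = R * C.
tau = 10000 * 4.70e-07 = 0.0047 s
tau = 4.7 ms
Cutoff frequency: fc = 1 / (2*pi*R*C).
fc = 1 / (2*pi*0.0047) = 33.86 Hz

tau = 4.7 ms, fc = 33.86 Hz


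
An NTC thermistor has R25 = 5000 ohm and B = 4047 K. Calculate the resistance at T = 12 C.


NTC thermistor equation: Rt = R25 * exp(B * (1/T - 1/T25)).
T in Kelvin: 285.15 K, T25 = 298.15 K
1/T - 1/T25 = 1/285.15 - 1/298.15 = 0.00015291
B * (1/T - 1/T25) = 4047 * 0.00015291 = 0.6188
Rt = 5000 * exp(0.6188) = 9283.7 ohm

9283.7 ohm


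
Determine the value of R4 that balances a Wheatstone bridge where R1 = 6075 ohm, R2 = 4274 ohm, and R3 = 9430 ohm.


At balance: R1*R4 = R2*R3, so R4 = R2*R3/R1.
R4 = 4274 * 9430 / 6075
R4 = 40303820 / 6075
R4 = 6634.37 ohm

6634.37 ohm


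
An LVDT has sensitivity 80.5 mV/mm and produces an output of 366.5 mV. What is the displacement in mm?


Displacement = Vout / sensitivity.
d = 366.5 / 80.5
d = 4.553 mm

4.553 mm


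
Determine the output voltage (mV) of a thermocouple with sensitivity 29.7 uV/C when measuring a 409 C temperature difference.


The thermocouple output V = sensitivity * dT.
V = 29.7 uV/C * 409 C
V = 12147.3 uV
V = 12.147 mV

12.147 mV


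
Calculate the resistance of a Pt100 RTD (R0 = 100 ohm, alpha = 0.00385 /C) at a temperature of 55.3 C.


The RTD equation: Rt = R0 * (1 + alpha * T).
Rt = 100 * (1 + 0.00385 * 55.3)
Rt = 100 * (1 + 0.212905)
Rt = 100 * 1.212905
Rt = 121.29 ohm

121.29 ohm


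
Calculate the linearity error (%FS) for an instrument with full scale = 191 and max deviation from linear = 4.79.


Linearity error = (max deviation / full scale) * 100%.
Linearity = (4.79 / 191) * 100
Linearity = 2.508 %FS

2.508 %FS


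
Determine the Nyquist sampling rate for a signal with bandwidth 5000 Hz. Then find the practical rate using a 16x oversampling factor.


By Nyquist theorem, fs_min = 2 * fmax.
fs_min = 2 * 5000 = 10000 Hz
Practical rate = 16 * fs_min = 16 * 10000 = 160000 Hz

fs_min = 10000 Hz, fs_practical = 160000 Hz


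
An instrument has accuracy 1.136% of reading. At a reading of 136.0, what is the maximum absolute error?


Absolute error = (accuracy% / 100) * reading.
Error = (1.136 / 100) * 136.0
Error = 0.01136 * 136.0
Error = 1.545

1.545


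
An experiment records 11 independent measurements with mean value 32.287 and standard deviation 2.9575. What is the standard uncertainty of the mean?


The standard uncertainty for Type A evaluation is u = s / sqrt(n).
u = 2.9575 / sqrt(11)
u = 2.9575 / 3.3166
u = 0.8917

0.8917


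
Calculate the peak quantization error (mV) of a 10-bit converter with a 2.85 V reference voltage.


The maximum quantization error is +/- LSB/2.
LSB = Vref / 2^n = 2.85 / 1024 = 0.0027832 V
Max error = LSB / 2 = 0.0027832 / 2 = 0.0013916 V
Max error = 1.3916 mV

1.3916 mV


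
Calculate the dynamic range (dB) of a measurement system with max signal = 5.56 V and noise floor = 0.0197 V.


Dynamic range = 20 * log10(Vmax / Vnoise).
DR = 20 * log10(5.56 / 0.0197)
DR = 20 * log10(282.23)
DR = 49.01 dB

49.01 dB


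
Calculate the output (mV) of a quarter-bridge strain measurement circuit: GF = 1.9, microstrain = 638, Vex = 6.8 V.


Quarter bridge output: Vout = (GF * epsilon * Vex) / 4.
Vout = (1.9 * 638e-6 * 6.8) / 4
Vout = 0.00824296 / 4 V
Vout = 0.00206074 V = 2.0607 mV

2.0607 mV


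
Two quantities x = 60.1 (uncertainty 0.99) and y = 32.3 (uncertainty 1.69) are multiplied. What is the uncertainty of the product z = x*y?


For a product z = x*y, the relative uncertainty is:
uz/z = sqrt((ux/x)^2 + (uy/y)^2)
Relative uncertainties: ux/x = 0.99/60.1 = 0.016473
uy/y = 1.69/32.3 = 0.052322
z = 60.1 * 32.3 = 1941.2
uz = 1941.2 * sqrt(0.016473^2 + 0.052322^2) = 106.484

106.484


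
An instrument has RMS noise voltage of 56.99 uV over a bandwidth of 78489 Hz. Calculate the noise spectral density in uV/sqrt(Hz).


Noise spectral density = Vrms / sqrt(BW).
NSD = 56.99 / sqrt(78489)
NSD = 56.99 / 280.1589
NSD = 0.2034 uV/sqrt(Hz)

0.2034 uV/sqrt(Hz)


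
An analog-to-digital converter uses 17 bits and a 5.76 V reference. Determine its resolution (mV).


The resolution (LSB) of an ADC is Vref / 2^n.
LSB = 5.76 / 2^17
LSB = 5.76 / 131072
LSB = 4.395e-05 V = 0.04394531 mV

0.04394531 mV


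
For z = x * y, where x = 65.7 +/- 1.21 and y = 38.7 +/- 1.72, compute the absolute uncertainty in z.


For a product z = x*y, the relative uncertainty is:
uz/z = sqrt((ux/x)^2 + (uy/y)^2)
Relative uncertainties: ux/x = 1.21/65.7 = 0.018417
uy/y = 1.72/38.7 = 0.044444
z = 65.7 * 38.7 = 2542.6
uz = 2542.6 * sqrt(0.018417^2 + 0.044444^2) = 122.322

122.322


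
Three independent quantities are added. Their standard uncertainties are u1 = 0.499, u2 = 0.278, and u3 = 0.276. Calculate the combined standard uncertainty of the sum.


For a sum of independent quantities, uc = sqrt(u1^2 + u2^2 + u3^2).
uc = sqrt(0.499^2 + 0.278^2 + 0.276^2)
uc = sqrt(0.249001 + 0.077284 + 0.076176)
uc = 0.6344

0.6344


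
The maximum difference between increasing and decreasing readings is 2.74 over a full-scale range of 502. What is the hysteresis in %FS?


Hysteresis = (max difference / full scale) * 100%.
H = (2.74 / 502) * 100
H = 0.546 %FS

0.546 %FS


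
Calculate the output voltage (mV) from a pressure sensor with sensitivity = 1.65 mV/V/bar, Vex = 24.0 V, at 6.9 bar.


Output = sensitivity * Vex * P.
Vout = 1.65 * 24.0 * 6.9
Vout = 39.6 * 6.9
Vout = 273.24 mV

273.24 mV


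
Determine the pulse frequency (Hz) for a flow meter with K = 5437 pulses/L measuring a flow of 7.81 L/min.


Frequency = K * Q / 60 (converting L/min to L/s).
f = 5437 * 7.81 / 60
f = 42462.97 / 60
f = 707.72 Hz

707.72 Hz


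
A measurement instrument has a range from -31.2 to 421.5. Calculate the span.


Span = upper range - lower range.
Span = 421.5 - (-31.2)
Span = 452.7

452.7


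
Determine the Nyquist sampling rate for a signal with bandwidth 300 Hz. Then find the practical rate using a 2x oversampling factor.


By Nyquist theorem, fs_min = 2 * fmax.
fs_min = 2 * 300 = 600 Hz
Practical rate = 2 * fs_min = 2 * 600 = 1200 Hz

fs_min = 600 Hz, fs_practical = 1200 Hz


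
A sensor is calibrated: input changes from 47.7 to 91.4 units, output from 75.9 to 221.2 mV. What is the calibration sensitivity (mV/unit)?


Sensitivity = (y2 - y1) / (x2 - x1).
S = (221.2 - 75.9) / (91.4 - 47.7)
S = 145.3 / 43.7
S = 3.3249 mV/unit

3.3249 mV/unit


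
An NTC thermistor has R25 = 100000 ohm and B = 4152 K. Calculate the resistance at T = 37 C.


NTC thermistor equation: Rt = R25 * exp(B * (1/T - 1/T25)).
T in Kelvin: 310.15 K, T25 = 298.15 K
1/T - 1/T25 = 1/310.15 - 1/298.15 = -0.00012977
B * (1/T - 1/T25) = 4152 * -0.00012977 = -0.5388
Rt = 100000 * exp(-0.5388) = 58344.5 ohm

58344.5 ohm


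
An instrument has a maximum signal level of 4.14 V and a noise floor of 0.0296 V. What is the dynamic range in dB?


Dynamic range = 20 * log10(Vmax / Vnoise).
DR = 20 * log10(4.14 / 0.0296)
DR = 20 * log10(139.86)
DR = 42.91 dB

42.91 dB


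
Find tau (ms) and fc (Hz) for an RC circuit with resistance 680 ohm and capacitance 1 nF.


Time constant: tau = R * C.
tau = 680 * 1.00e-09 = 6.8e-07 s
tau = 0.0007 ms
Cutoff frequency: fc = 1 / (2*pi*R*C).
fc = 1 / (2*pi*6.8e-07) = 234051.39 Hz

tau = 0.0007 ms, fc = 234051.39 Hz


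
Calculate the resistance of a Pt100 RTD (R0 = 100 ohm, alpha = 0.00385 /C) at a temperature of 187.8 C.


The RTD equation: Rt = R0 * (1 + alpha * T).
Rt = 100 * (1 + 0.00385 * 187.8)
Rt = 100 * (1 + 0.72303)
Rt = 100 * 1.72303
Rt = 172.303 ohm

172.303 ohm


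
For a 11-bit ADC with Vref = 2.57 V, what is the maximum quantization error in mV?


The maximum quantization error is +/- LSB/2.
LSB = Vref / 2^n = 2.57 / 2048 = 0.00125488 V
Max error = LSB / 2 = 0.00125488 / 2 = 0.00062744 V
Max error = 0.6274 mV

0.6274 mV


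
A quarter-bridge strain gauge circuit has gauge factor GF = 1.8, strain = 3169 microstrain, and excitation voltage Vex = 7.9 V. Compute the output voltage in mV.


Quarter bridge output: Vout = (GF * epsilon * Vex) / 4.
Vout = (1.8 * 3169e-6 * 7.9) / 4
Vout = 0.04506318 / 4 V
Vout = 0.0112658 V = 11.2658 mV

11.2658 mV


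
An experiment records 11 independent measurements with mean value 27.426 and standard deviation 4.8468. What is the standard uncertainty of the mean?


The standard uncertainty for Type A evaluation is u = s / sqrt(n).
u = 4.8468 / sqrt(11)
u = 4.8468 / 3.3166
u = 1.4614

1.4614


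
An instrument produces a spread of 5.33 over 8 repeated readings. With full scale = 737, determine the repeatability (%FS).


Repeatability = (spread / full scale) * 100%.
R = (5.33 / 737) * 100
R = 0.723 %FS

0.723 %FS


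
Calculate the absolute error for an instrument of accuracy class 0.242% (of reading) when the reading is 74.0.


Absolute error = (accuracy% / 100) * reading.
Error = (0.242 / 100) * 74.0
Error = 0.00242 * 74.0
Error = 0.1791

0.1791


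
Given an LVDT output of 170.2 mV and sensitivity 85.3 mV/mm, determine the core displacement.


Displacement = Vout / sensitivity.
d = 170.2 / 85.3
d = 1.995 mm

1.995 mm


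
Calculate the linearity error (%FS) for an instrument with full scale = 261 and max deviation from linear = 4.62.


Linearity error = (max deviation / full scale) * 100%.
Linearity = (4.62 / 261) * 100
Linearity = 1.77 %FS

1.77 %FS


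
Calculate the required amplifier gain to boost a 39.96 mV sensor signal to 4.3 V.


Gain = Vout / Vin (converting to same units).
G = 4.3 V / 39.96 mV
G = 4300.0 mV / 39.96 mV
G = 107.61

107.61


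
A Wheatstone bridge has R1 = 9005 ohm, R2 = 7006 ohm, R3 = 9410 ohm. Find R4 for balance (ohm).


At balance: R1*R4 = R2*R3, so R4 = R2*R3/R1.
R4 = 7006 * 9410 / 9005
R4 = 65926460 / 9005
R4 = 7321.09 ohm

7321.09 ohm


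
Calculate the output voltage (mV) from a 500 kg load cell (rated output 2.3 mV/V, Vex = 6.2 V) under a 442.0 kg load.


Vout = rated_output * Vex * (load / capacity).
Vout = 2.3 * 6.2 * (442.0 / 500)
Vout = 2.3 * 6.2 * 0.884
Vout = 12.606 mV

12.606 mV


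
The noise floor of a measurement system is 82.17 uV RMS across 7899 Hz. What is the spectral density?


Noise spectral density = Vrms / sqrt(BW).
NSD = 82.17 / sqrt(7899)
NSD = 82.17 / 88.8763
NSD = 0.9245 uV/sqrt(Hz)

0.9245 uV/sqrt(Hz)


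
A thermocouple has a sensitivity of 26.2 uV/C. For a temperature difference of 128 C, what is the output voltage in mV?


The thermocouple output V = sensitivity * dT.
V = 26.2 uV/C * 128 C
V = 3353.6 uV
V = 3.354 mV

3.354 mV


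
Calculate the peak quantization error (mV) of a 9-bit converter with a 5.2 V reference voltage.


The maximum quantization error is +/- LSB/2.
LSB = Vref / 2^n = 5.2 / 512 = 0.01015625 V
Max error = LSB / 2 = 0.01015625 / 2 = 0.00507813 V
Max error = 5.0781 mV

5.0781 mV


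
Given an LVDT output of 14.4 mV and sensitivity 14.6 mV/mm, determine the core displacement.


Displacement = Vout / sensitivity.
d = 14.4 / 14.6
d = 0.986 mm

0.986 mm


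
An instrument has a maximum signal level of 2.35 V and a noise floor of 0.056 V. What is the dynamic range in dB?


Dynamic range = 20 * log10(Vmax / Vnoise).
DR = 20 * log10(2.35 / 0.056)
DR = 20 * log10(41.96)
DR = 32.46 dB

32.46 dB


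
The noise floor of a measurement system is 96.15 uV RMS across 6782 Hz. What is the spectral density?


Noise spectral density = Vrms / sqrt(BW).
NSD = 96.15 / sqrt(6782)
NSD = 96.15 / 82.3529
NSD = 1.1675 uV/sqrt(Hz)

1.1675 uV/sqrt(Hz)


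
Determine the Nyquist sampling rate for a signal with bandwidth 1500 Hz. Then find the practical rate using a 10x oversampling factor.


By Nyquist theorem, fs_min = 2 * fmax.
fs_min = 2 * 1500 = 3000 Hz
Practical rate = 10 * fs_min = 10 * 3000 = 30000 Hz

fs_min = 3000 Hz, fs_practical = 30000 Hz


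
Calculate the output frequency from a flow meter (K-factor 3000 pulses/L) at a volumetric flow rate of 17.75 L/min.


Frequency = K * Q / 60 (converting L/min to L/s).
f = 3000 * 17.75 / 60
f = 53250.0 / 60
f = 887.5 Hz

887.5 Hz


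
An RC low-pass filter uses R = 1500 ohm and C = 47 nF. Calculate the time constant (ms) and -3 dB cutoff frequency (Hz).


Time constant: tau = R * C.
tau = 1500 * 4.70e-08 = 7.05e-05 s
tau = 0.0705 ms
Cutoff frequency: fc = 1 / (2*pi*R*C).
fc = 1 / (2*pi*7.05e-05) = 2257.52 Hz

tau = 0.0705 ms, fc = 2257.52 Hz


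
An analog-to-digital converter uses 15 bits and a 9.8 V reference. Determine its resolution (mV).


The resolution (LSB) of an ADC is Vref / 2^n.
LSB = 9.8 / 2^15
LSB = 9.8 / 32768
LSB = 0.00029907 V = 0.29907227 mV

0.29907227 mV


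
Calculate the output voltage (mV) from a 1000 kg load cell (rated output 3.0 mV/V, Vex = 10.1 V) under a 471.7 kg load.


Vout = rated_output * Vex * (load / capacity).
Vout = 3.0 * 10.1 * (471.7 / 1000)
Vout = 3.0 * 10.1 * 0.4717
Vout = 14.293 mV

14.293 mV


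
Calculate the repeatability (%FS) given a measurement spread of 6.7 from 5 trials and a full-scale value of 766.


Repeatability = (spread / full scale) * 100%.
R = (6.7 / 766) * 100
R = 0.875 %FS

0.875 %FS


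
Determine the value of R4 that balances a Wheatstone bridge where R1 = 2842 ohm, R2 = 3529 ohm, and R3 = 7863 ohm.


At balance: R1*R4 = R2*R3, so R4 = R2*R3/R1.
R4 = 3529 * 7863 / 2842
R4 = 27748527 / 2842
R4 = 9763.73 ohm

9763.73 ohm


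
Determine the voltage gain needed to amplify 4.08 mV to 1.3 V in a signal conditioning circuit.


Gain = Vout / Vin (converting to same units).
G = 1.3 V / 4.08 mV
G = 1300.0 mV / 4.08 mV
G = 318.63

318.63


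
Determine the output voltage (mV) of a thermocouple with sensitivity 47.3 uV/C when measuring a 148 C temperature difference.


The thermocouple output V = sensitivity * dT.
V = 47.3 uV/C * 148 C
V = 7000.4 uV
V = 7.0 mV

7.0 mV


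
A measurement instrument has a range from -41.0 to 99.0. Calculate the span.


Span = upper range - lower range.
Span = 99.0 - (-41.0)
Span = 140.0

140.0


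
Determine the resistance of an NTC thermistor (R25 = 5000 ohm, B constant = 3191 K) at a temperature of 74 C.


NTC thermistor equation: Rt = R25 * exp(B * (1/T - 1/T25)).
T in Kelvin: 347.15 K, T25 = 298.15 K
1/T - 1/T25 = 1/347.15 - 1/298.15 = -0.00047342
B * (1/T - 1/T25) = 3191 * -0.00047342 = -1.5107
Rt = 5000 * exp(-1.5107) = 1103.8 ohm

1103.8 ohm


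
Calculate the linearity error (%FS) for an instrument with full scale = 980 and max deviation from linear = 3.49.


Linearity error = (max deviation / full scale) * 100%.
Linearity = (3.49 / 980) * 100
Linearity = 0.356 %FS

0.356 %FS


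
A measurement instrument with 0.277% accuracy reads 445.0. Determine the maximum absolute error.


Absolute error = (accuracy% / 100) * reading.
Error = (0.277 / 100) * 445.0
Error = 0.00277 * 445.0
Error = 1.2327

1.2327


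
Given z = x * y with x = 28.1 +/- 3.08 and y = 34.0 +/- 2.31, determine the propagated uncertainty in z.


For a product z = x*y, the relative uncertainty is:
uz/z = sqrt((ux/x)^2 + (uy/y)^2)
Relative uncertainties: ux/x = 3.08/28.1 = 0.109609
uy/y = 2.31/34.0 = 0.067941
z = 28.1 * 34.0 = 955.4
uz = 955.4 * sqrt(0.109609^2 + 0.067941^2) = 123.206

123.206


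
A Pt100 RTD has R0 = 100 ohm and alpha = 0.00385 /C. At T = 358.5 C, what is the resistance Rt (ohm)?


The RTD equation: Rt = R0 * (1 + alpha * T).
Rt = 100 * (1 + 0.00385 * 358.5)
Rt = 100 * (1 + 1.380225)
Rt = 100 * 2.380225
Rt = 238.023 ohm

238.023 ohm


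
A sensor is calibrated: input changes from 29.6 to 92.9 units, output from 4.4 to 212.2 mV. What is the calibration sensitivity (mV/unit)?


Sensitivity = (y2 - y1) / (x2 - x1).
S = (212.2 - 4.4) / (92.9 - 29.6)
S = 207.8 / 63.3
S = 3.2828 mV/unit

3.2828 mV/unit


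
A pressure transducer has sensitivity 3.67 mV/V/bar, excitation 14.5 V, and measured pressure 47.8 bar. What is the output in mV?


Output = sensitivity * Vex * P.
Vout = 3.67 * 14.5 * 47.8
Vout = 53.215 * 47.8
Vout = 2543.68 mV

2543.68 mV


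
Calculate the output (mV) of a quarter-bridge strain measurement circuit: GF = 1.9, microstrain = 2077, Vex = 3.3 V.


Quarter bridge output: Vout = (GF * epsilon * Vex) / 4.
Vout = (1.9 * 2077e-6 * 3.3) / 4
Vout = 0.01302279 / 4 V
Vout = 0.0032557 V = 3.2557 mV

3.2557 mV


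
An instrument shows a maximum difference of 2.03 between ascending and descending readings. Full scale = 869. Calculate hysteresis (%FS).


Hysteresis = (max difference / full scale) * 100%.
H = (2.03 / 869) * 100
H = 0.234 %FS

0.234 %FS


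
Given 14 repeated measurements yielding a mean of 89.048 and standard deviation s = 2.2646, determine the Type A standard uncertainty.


The standard uncertainty for Type A evaluation is u = s / sqrt(n).
u = 2.2646 / sqrt(14)
u = 2.2646 / 3.7417
u = 0.6052

0.6052


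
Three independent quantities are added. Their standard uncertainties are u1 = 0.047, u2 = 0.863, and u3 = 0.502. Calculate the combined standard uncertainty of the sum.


For a sum of independent quantities, uc = sqrt(u1^2 + u2^2 + u3^2).
uc = sqrt(0.047^2 + 0.863^2 + 0.502^2)
uc = sqrt(0.002209 + 0.744769 + 0.252004)
uc = 0.9995

0.9995


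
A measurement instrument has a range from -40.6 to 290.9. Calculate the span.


Span = upper range - lower range.
Span = 290.9 - (-40.6)
Span = 331.5

331.5


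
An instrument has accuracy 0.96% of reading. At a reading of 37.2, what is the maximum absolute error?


Absolute error = (accuracy% / 100) * reading.
Error = (0.96 / 100) * 37.2
Error = 0.0096 * 37.2
Error = 0.3571

0.3571


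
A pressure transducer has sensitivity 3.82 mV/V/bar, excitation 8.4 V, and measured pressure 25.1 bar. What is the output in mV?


Output = sensitivity * Vex * P.
Vout = 3.82 * 8.4 * 25.1
Vout = 32.088 * 25.1
Vout = 805.41 mV

805.41 mV


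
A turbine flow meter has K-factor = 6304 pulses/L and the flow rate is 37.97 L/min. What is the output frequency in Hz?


Frequency = K * Q / 60 (converting L/min to L/s).
f = 6304 * 37.97 / 60
f = 239362.88 / 60
f = 3989.38 Hz

3989.38 Hz


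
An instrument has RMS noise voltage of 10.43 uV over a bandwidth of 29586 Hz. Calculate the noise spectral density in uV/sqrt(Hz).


Noise spectral density = Vrms / sqrt(BW).
NSD = 10.43 / sqrt(29586)
NSD = 10.43 / 172.0058
NSD = 0.0606 uV/sqrt(Hz)

0.0606 uV/sqrt(Hz)


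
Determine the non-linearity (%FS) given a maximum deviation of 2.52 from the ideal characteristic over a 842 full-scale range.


Linearity error = (max deviation / full scale) * 100%.
Linearity = (2.52 / 842) * 100
Linearity = 0.299 %FS

0.299 %FS


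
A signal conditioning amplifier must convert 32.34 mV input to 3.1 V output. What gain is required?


Gain = Vout / Vin (converting to same units).
G = 3.1 V / 32.34 mV
G = 3100.0 mV / 32.34 mV
G = 95.86

95.86
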